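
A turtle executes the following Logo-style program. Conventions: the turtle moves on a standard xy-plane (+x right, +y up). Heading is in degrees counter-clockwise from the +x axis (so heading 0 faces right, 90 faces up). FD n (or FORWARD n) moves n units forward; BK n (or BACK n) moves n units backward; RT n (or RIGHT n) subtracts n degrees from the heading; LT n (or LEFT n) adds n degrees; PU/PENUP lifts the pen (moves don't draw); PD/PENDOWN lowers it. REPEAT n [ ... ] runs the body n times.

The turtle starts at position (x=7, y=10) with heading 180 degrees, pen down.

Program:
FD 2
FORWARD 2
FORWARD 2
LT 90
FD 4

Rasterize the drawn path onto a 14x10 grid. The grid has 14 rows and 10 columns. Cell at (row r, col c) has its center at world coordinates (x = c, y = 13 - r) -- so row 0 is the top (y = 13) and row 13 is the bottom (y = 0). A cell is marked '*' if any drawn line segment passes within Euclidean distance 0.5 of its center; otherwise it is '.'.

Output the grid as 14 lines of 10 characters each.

Answer: ..........
..........
..........
.*******..
.*........
.*........
.*........
.*........
..........
..........
..........
..........
..........
..........

Derivation:
Segment 0: (7,10) -> (5,10)
Segment 1: (5,10) -> (3,10)
Segment 2: (3,10) -> (1,10)
Segment 3: (1,10) -> (1,6)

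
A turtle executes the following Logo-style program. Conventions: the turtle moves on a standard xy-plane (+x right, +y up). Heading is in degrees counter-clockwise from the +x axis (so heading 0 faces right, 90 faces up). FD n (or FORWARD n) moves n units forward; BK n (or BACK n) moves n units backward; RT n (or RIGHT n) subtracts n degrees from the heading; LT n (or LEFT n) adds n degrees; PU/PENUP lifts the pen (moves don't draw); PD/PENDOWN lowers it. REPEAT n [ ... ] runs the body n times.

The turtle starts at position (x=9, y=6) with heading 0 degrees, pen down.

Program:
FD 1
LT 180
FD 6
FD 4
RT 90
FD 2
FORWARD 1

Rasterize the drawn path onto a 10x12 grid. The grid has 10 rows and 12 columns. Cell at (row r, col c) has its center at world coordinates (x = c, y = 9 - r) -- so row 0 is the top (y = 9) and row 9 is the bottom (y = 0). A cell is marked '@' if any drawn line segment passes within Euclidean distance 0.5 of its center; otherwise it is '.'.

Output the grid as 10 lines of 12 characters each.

Answer: @...........
@...........
@...........
@@@@@@@@@@@.
............
............
............
............
............
............

Derivation:
Segment 0: (9,6) -> (10,6)
Segment 1: (10,6) -> (4,6)
Segment 2: (4,6) -> (0,6)
Segment 3: (0,6) -> (0,8)
Segment 4: (0,8) -> (0,9)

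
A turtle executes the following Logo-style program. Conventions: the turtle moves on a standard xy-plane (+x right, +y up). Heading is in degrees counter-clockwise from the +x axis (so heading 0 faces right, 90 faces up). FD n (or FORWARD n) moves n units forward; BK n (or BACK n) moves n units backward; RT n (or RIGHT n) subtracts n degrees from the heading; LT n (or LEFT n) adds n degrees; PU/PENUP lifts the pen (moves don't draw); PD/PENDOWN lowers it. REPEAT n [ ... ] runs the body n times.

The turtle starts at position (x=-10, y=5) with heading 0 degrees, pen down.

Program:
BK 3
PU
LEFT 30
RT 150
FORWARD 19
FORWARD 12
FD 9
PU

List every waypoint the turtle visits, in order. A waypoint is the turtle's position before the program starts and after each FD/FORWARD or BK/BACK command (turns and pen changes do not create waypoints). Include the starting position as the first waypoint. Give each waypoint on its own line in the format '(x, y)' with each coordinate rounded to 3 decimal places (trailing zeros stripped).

Answer: (-10, 5)
(-13, 5)
(-22.5, -11.454)
(-28.5, -21.847)
(-33, -29.641)

Derivation:
Executing turtle program step by step:
Start: pos=(-10,5), heading=0, pen down
BK 3: (-10,5) -> (-13,5) [heading=0, draw]
PU: pen up
LT 30: heading 0 -> 30
RT 150: heading 30 -> 240
FD 19: (-13,5) -> (-22.5,-11.454) [heading=240, move]
FD 12: (-22.5,-11.454) -> (-28.5,-21.847) [heading=240, move]
FD 9: (-28.5,-21.847) -> (-33,-29.641) [heading=240, move]
PU: pen up
Final: pos=(-33,-29.641), heading=240, 1 segment(s) drawn
Waypoints (5 total):
(-10, 5)
(-13, 5)
(-22.5, -11.454)
(-28.5, -21.847)
(-33, -29.641)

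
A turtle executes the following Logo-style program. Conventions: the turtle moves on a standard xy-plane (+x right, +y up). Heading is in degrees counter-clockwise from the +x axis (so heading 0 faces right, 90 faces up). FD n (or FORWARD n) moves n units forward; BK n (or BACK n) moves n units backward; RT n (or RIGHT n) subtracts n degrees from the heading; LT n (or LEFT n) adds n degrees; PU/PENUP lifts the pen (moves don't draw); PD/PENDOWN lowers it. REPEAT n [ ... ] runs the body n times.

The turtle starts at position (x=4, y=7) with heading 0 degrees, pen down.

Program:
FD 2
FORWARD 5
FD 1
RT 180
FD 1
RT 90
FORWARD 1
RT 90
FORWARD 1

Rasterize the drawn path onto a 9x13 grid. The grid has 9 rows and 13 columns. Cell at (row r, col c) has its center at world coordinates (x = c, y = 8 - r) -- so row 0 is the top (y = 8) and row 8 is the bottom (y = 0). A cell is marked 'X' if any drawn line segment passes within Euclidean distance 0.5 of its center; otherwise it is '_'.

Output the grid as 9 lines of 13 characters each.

Answer: ___________XX
____XXXXXXXXX
_____________
_____________
_____________
_____________
_____________
_____________
_____________

Derivation:
Segment 0: (4,7) -> (6,7)
Segment 1: (6,7) -> (11,7)
Segment 2: (11,7) -> (12,7)
Segment 3: (12,7) -> (11,7)
Segment 4: (11,7) -> (11,8)
Segment 5: (11,8) -> (12,8)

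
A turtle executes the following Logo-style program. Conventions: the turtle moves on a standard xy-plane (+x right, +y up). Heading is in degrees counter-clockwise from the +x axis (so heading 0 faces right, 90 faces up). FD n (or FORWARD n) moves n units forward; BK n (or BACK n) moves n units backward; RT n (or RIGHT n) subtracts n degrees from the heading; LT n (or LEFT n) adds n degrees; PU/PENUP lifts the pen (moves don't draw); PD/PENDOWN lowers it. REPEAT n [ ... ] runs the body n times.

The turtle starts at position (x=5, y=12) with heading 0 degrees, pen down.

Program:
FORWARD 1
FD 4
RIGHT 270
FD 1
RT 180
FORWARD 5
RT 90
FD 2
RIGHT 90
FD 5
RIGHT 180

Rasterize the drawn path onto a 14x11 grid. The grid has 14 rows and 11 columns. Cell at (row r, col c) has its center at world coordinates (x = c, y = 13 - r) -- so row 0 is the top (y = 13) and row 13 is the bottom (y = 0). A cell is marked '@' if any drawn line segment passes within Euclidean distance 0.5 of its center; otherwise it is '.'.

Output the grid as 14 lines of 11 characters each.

Segment 0: (5,12) -> (6,12)
Segment 1: (6,12) -> (10,12)
Segment 2: (10,12) -> (10,13)
Segment 3: (10,13) -> (10,8)
Segment 4: (10,8) -> (8,8)
Segment 5: (8,8) -> (8,13)

Answer: ........@.@
.....@@@@@@
........@.@
........@.@
........@.@
........@@@
...........
...........
...........
...........
...........
...........
...........
...........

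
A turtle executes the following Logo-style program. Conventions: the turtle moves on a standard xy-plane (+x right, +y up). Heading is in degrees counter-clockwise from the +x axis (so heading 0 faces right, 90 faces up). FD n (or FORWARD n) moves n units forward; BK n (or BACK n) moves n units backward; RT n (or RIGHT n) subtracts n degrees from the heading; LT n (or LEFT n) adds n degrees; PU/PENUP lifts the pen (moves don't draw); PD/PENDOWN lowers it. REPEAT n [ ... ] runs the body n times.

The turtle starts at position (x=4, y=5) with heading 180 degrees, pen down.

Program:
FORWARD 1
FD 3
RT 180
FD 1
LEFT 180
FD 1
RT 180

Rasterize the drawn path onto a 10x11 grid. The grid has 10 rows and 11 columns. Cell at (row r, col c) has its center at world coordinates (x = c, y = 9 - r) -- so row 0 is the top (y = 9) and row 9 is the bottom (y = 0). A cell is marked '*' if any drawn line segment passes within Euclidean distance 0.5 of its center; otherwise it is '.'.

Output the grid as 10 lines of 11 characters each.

Answer: ...........
...........
...........
...........
*****......
...........
...........
...........
...........
...........

Derivation:
Segment 0: (4,5) -> (3,5)
Segment 1: (3,5) -> (0,5)
Segment 2: (0,5) -> (1,5)
Segment 3: (1,5) -> (0,5)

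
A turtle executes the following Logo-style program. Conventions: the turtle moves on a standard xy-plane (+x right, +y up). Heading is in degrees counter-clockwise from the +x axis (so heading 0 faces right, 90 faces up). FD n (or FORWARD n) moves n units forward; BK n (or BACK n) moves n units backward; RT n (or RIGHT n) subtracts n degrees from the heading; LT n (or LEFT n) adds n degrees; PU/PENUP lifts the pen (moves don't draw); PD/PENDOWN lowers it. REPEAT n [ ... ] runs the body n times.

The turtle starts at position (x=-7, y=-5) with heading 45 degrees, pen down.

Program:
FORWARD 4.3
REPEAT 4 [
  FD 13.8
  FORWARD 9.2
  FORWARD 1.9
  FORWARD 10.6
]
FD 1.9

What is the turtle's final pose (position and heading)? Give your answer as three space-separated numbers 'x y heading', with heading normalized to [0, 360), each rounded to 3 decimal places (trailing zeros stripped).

Answer: 97.793 99.793 45

Derivation:
Executing turtle program step by step:
Start: pos=(-7,-5), heading=45, pen down
FD 4.3: (-7,-5) -> (-3.959,-1.959) [heading=45, draw]
REPEAT 4 [
  -- iteration 1/4 --
  FD 13.8: (-3.959,-1.959) -> (5.799,7.799) [heading=45, draw]
  FD 9.2: (5.799,7.799) -> (12.304,14.304) [heading=45, draw]
  FD 1.9: (12.304,14.304) -> (13.648,15.648) [heading=45, draw]
  FD 10.6: (13.648,15.648) -> (21.143,23.143) [heading=45, draw]
  -- iteration 2/4 --
  FD 13.8: (21.143,23.143) -> (30.901,32.901) [heading=45, draw]
  FD 9.2: (30.901,32.901) -> (37.406,39.406) [heading=45, draw]
  FD 1.9: (37.406,39.406) -> (38.75,40.75) [heading=45, draw]
  FD 10.6: (38.75,40.75) -> (46.245,48.245) [heading=45, draw]
  -- iteration 3/4 --
  FD 13.8: (46.245,48.245) -> (56.003,58.003) [heading=45, draw]
  FD 9.2: (56.003,58.003) -> (62.509,64.509) [heading=45, draw]
  FD 1.9: (62.509,64.509) -> (63.852,65.852) [heading=45, draw]
  FD 10.6: (63.852,65.852) -> (71.347,73.347) [heading=45, draw]
  -- iteration 4/4 --
  FD 13.8: (71.347,73.347) -> (81.106,83.106) [heading=45, draw]
  FD 9.2: (81.106,83.106) -> (87.611,89.611) [heading=45, draw]
  FD 1.9: (87.611,89.611) -> (88.954,90.954) [heading=45, draw]
  FD 10.6: (88.954,90.954) -> (96.45,98.45) [heading=45, draw]
]
FD 1.9: (96.45,98.45) -> (97.793,99.793) [heading=45, draw]
Final: pos=(97.793,99.793), heading=45, 18 segment(s) drawn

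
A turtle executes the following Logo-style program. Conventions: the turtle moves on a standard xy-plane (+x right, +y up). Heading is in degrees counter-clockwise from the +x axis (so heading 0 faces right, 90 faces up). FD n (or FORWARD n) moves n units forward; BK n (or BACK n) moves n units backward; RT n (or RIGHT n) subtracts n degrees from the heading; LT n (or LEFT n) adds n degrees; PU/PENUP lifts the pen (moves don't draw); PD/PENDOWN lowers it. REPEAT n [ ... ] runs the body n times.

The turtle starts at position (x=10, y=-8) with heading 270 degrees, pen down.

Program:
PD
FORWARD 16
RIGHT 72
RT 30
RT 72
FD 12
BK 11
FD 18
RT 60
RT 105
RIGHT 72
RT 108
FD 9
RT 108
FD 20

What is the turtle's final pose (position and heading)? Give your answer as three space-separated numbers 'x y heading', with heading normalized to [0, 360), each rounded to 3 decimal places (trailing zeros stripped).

Answer: 24.761 4.345 3

Derivation:
Executing turtle program step by step:
Start: pos=(10,-8), heading=270, pen down
PD: pen down
FD 16: (10,-8) -> (10,-24) [heading=270, draw]
RT 72: heading 270 -> 198
RT 30: heading 198 -> 168
RT 72: heading 168 -> 96
FD 12: (10,-24) -> (8.746,-12.066) [heading=96, draw]
BK 11: (8.746,-12.066) -> (9.895,-23.005) [heading=96, draw]
FD 18: (9.895,-23.005) -> (8.014,-5.104) [heading=96, draw]
RT 60: heading 96 -> 36
RT 105: heading 36 -> 291
RT 72: heading 291 -> 219
RT 108: heading 219 -> 111
FD 9: (8.014,-5.104) -> (4.789,3.298) [heading=111, draw]
RT 108: heading 111 -> 3
FD 20: (4.789,3.298) -> (24.761,4.345) [heading=3, draw]
Final: pos=(24.761,4.345), heading=3, 6 segment(s) drawn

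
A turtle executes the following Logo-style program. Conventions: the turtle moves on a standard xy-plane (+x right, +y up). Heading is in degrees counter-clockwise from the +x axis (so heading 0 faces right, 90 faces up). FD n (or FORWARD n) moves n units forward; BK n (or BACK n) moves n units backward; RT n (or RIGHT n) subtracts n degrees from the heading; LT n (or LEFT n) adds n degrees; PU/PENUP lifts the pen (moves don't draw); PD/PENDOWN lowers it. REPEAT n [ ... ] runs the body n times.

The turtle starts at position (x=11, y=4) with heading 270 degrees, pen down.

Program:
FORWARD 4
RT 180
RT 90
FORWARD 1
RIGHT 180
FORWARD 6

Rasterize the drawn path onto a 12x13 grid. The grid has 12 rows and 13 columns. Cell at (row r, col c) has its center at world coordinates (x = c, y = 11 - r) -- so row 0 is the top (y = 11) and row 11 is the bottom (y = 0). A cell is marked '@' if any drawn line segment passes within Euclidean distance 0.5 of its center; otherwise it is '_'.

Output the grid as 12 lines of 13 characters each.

Answer: _____________
_____________
_____________
_____________
_____________
_____________
_____________
___________@_
___________@_
___________@_
___________@_
______@@@@@@@

Derivation:
Segment 0: (11,4) -> (11,0)
Segment 1: (11,0) -> (12,0)
Segment 2: (12,0) -> (6,-0)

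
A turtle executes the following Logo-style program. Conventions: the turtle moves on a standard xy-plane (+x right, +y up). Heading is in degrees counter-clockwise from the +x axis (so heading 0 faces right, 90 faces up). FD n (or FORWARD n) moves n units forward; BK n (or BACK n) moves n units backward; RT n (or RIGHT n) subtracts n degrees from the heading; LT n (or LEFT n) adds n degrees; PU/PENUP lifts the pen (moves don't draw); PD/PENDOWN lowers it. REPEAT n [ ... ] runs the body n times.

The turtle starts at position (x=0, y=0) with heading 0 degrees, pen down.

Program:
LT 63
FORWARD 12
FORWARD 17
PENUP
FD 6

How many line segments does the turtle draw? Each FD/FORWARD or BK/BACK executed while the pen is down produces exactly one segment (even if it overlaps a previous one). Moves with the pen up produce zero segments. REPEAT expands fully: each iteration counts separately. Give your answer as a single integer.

Answer: 2

Derivation:
Executing turtle program step by step:
Start: pos=(0,0), heading=0, pen down
LT 63: heading 0 -> 63
FD 12: (0,0) -> (5.448,10.692) [heading=63, draw]
FD 17: (5.448,10.692) -> (13.166,25.839) [heading=63, draw]
PU: pen up
FD 6: (13.166,25.839) -> (15.89,31.185) [heading=63, move]
Final: pos=(15.89,31.185), heading=63, 2 segment(s) drawn
Segments drawn: 2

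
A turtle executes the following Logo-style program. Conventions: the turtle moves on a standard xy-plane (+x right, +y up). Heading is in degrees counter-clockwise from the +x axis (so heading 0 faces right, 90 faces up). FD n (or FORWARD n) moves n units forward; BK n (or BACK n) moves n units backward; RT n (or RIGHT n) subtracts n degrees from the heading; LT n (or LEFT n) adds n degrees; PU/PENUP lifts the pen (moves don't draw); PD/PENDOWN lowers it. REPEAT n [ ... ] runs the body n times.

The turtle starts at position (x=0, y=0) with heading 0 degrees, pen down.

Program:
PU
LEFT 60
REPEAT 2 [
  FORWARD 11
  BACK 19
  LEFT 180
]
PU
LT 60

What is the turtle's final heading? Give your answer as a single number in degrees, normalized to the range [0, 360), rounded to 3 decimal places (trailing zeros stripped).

Executing turtle program step by step:
Start: pos=(0,0), heading=0, pen down
PU: pen up
LT 60: heading 0 -> 60
REPEAT 2 [
  -- iteration 1/2 --
  FD 11: (0,0) -> (5.5,9.526) [heading=60, move]
  BK 19: (5.5,9.526) -> (-4,-6.928) [heading=60, move]
  LT 180: heading 60 -> 240
  -- iteration 2/2 --
  FD 11: (-4,-6.928) -> (-9.5,-16.454) [heading=240, move]
  BK 19: (-9.5,-16.454) -> (0,0) [heading=240, move]
  LT 180: heading 240 -> 60
]
PU: pen up
LT 60: heading 60 -> 120
Final: pos=(0,0), heading=120, 0 segment(s) drawn

Answer: 120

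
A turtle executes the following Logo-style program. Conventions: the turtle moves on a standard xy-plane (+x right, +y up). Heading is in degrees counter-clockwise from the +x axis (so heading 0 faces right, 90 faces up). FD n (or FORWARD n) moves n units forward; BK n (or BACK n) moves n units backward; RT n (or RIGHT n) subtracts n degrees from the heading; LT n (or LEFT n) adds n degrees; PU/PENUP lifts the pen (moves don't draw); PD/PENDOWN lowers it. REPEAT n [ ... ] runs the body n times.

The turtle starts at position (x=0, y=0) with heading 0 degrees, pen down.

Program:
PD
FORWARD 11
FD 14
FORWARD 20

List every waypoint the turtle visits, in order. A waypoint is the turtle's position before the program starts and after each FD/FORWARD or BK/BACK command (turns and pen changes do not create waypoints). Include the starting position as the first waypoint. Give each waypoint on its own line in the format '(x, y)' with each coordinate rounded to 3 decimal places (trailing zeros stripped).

Answer: (0, 0)
(11, 0)
(25, 0)
(45, 0)

Derivation:
Executing turtle program step by step:
Start: pos=(0,0), heading=0, pen down
PD: pen down
FD 11: (0,0) -> (11,0) [heading=0, draw]
FD 14: (11,0) -> (25,0) [heading=0, draw]
FD 20: (25,0) -> (45,0) [heading=0, draw]
Final: pos=(45,0), heading=0, 3 segment(s) drawn
Waypoints (4 total):
(0, 0)
(11, 0)
(25, 0)
(45, 0)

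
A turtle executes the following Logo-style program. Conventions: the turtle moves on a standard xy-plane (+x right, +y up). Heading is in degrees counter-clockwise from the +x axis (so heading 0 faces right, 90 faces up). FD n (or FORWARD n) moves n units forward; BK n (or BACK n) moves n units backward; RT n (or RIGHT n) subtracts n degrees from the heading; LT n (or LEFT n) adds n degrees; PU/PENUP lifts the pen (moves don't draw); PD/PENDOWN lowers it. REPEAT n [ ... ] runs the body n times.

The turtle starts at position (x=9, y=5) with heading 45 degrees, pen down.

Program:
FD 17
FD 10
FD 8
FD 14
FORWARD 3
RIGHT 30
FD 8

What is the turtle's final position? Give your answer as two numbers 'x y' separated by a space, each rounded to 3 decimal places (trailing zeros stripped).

Executing turtle program step by step:
Start: pos=(9,5), heading=45, pen down
FD 17: (9,5) -> (21.021,17.021) [heading=45, draw]
FD 10: (21.021,17.021) -> (28.092,24.092) [heading=45, draw]
FD 8: (28.092,24.092) -> (33.749,29.749) [heading=45, draw]
FD 14: (33.749,29.749) -> (43.648,39.648) [heading=45, draw]
FD 3: (43.648,39.648) -> (45.77,41.77) [heading=45, draw]
RT 30: heading 45 -> 15
FD 8: (45.77,41.77) -> (53.497,43.84) [heading=15, draw]
Final: pos=(53.497,43.84), heading=15, 6 segment(s) drawn

Answer: 53.497 43.84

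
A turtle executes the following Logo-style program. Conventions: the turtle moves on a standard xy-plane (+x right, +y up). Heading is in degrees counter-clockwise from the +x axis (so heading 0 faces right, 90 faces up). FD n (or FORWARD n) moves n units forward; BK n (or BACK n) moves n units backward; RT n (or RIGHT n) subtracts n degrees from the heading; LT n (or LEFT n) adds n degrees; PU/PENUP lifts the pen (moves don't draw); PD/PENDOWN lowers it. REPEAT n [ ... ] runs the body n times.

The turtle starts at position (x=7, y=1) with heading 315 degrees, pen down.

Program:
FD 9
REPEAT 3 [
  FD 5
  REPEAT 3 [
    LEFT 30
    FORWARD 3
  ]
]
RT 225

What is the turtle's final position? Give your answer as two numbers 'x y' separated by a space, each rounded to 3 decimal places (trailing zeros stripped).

Answer: 14.778 6.088

Derivation:
Executing turtle program step by step:
Start: pos=(7,1), heading=315, pen down
FD 9: (7,1) -> (13.364,-5.364) [heading=315, draw]
REPEAT 3 [
  -- iteration 1/3 --
  FD 5: (13.364,-5.364) -> (16.899,-8.899) [heading=315, draw]
  REPEAT 3 [
    -- iteration 1/3 --
    LT 30: heading 315 -> 345
    FD 3: (16.899,-8.899) -> (19.797,-9.676) [heading=345, draw]
    -- iteration 2/3 --
    LT 30: heading 345 -> 15
    FD 3: (19.797,-9.676) -> (22.695,-8.899) [heading=15, draw]
    -- iteration 3/3 --
    LT 30: heading 15 -> 45
    FD 3: (22.695,-8.899) -> (24.816,-6.778) [heading=45, draw]
  ]
  -- iteration 2/3 --
  FD 5: (24.816,-6.778) -> (28.352,-3.243) [heading=45, draw]
  REPEAT 3 [
    -- iteration 1/3 --
    LT 30: heading 45 -> 75
    FD 3: (28.352,-3.243) -> (29.128,-0.345) [heading=75, draw]
    -- iteration 2/3 --
    LT 30: heading 75 -> 105
    FD 3: (29.128,-0.345) -> (28.352,2.553) [heading=105, draw]
    -- iteration 3/3 --
    LT 30: heading 105 -> 135
    FD 3: (28.352,2.553) -> (26.231,4.674) [heading=135, draw]
  ]
  -- iteration 3/3 --
  FD 5: (26.231,4.674) -> (22.695,8.21) [heading=135, draw]
  REPEAT 3 [
    -- iteration 1/3 --
    LT 30: heading 135 -> 165
    FD 3: (22.695,8.21) -> (19.797,8.986) [heading=165, draw]
    -- iteration 2/3 --
    LT 30: heading 165 -> 195
    FD 3: (19.797,8.986) -> (16.899,8.21) [heading=195, draw]
    -- iteration 3/3 --
    LT 30: heading 195 -> 225
    FD 3: (16.899,8.21) -> (14.778,6.088) [heading=225, draw]
  ]
]
RT 225: heading 225 -> 0
Final: pos=(14.778,6.088), heading=0, 13 segment(s) drawn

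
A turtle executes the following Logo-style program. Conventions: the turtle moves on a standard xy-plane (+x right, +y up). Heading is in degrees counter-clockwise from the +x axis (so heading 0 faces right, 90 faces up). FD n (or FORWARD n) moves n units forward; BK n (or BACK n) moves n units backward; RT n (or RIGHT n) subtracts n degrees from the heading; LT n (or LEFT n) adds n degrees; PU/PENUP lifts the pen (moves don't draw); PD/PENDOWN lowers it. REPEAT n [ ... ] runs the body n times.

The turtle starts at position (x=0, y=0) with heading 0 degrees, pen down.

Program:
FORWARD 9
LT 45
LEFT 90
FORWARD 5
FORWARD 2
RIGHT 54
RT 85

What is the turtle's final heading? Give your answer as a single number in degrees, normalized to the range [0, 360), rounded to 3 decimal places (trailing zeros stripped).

Executing turtle program step by step:
Start: pos=(0,0), heading=0, pen down
FD 9: (0,0) -> (9,0) [heading=0, draw]
LT 45: heading 0 -> 45
LT 90: heading 45 -> 135
FD 5: (9,0) -> (5.464,3.536) [heading=135, draw]
FD 2: (5.464,3.536) -> (4.05,4.95) [heading=135, draw]
RT 54: heading 135 -> 81
RT 85: heading 81 -> 356
Final: pos=(4.05,4.95), heading=356, 3 segment(s) drawn

Answer: 356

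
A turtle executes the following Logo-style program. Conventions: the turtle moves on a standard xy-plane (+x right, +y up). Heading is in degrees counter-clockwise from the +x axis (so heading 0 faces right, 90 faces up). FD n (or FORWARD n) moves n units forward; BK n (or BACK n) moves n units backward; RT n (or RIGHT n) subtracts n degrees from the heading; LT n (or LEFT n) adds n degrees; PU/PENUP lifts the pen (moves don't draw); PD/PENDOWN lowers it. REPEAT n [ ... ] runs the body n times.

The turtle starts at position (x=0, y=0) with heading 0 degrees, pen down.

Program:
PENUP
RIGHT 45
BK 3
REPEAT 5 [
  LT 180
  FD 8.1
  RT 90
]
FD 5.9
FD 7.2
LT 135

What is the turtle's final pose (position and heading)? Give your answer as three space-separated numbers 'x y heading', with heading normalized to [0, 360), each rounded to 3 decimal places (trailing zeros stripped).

Executing turtle program step by step:
Start: pos=(0,0), heading=0, pen down
PU: pen up
RT 45: heading 0 -> 315
BK 3: (0,0) -> (-2.121,2.121) [heading=315, move]
REPEAT 5 [
  -- iteration 1/5 --
  LT 180: heading 315 -> 135
  FD 8.1: (-2.121,2.121) -> (-7.849,7.849) [heading=135, move]
  RT 90: heading 135 -> 45
  -- iteration 2/5 --
  LT 180: heading 45 -> 225
  FD 8.1: (-7.849,7.849) -> (-13.576,2.121) [heading=225, move]
  RT 90: heading 225 -> 135
  -- iteration 3/5 --
  LT 180: heading 135 -> 315
  FD 8.1: (-13.576,2.121) -> (-7.849,-3.606) [heading=315, move]
  RT 90: heading 315 -> 225
  -- iteration 4/5 --
  LT 180: heading 225 -> 45
  FD 8.1: (-7.849,-3.606) -> (-2.121,2.121) [heading=45, move]
  RT 90: heading 45 -> 315
  -- iteration 5/5 --
  LT 180: heading 315 -> 135
  FD 8.1: (-2.121,2.121) -> (-7.849,7.849) [heading=135, move]
  RT 90: heading 135 -> 45
]
FD 5.9: (-7.849,7.849) -> (-3.677,12.021) [heading=45, move]
FD 7.2: (-3.677,12.021) -> (1.414,17.112) [heading=45, move]
LT 135: heading 45 -> 180
Final: pos=(1.414,17.112), heading=180, 0 segment(s) drawn

Answer: 1.414 17.112 180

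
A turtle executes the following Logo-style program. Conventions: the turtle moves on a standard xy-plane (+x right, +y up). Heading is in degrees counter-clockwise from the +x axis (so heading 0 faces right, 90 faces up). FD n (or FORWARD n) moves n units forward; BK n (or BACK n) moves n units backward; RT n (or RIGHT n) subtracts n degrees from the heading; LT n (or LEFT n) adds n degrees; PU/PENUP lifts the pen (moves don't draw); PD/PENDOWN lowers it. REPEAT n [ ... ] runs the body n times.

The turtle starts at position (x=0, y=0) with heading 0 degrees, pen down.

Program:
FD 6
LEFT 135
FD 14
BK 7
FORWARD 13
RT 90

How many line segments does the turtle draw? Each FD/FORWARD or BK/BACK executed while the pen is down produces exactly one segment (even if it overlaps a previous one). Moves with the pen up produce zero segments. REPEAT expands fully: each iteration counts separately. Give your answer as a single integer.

Executing turtle program step by step:
Start: pos=(0,0), heading=0, pen down
FD 6: (0,0) -> (6,0) [heading=0, draw]
LT 135: heading 0 -> 135
FD 14: (6,0) -> (-3.899,9.899) [heading=135, draw]
BK 7: (-3.899,9.899) -> (1.05,4.95) [heading=135, draw]
FD 13: (1.05,4.95) -> (-8.142,14.142) [heading=135, draw]
RT 90: heading 135 -> 45
Final: pos=(-8.142,14.142), heading=45, 4 segment(s) drawn
Segments drawn: 4

Answer: 4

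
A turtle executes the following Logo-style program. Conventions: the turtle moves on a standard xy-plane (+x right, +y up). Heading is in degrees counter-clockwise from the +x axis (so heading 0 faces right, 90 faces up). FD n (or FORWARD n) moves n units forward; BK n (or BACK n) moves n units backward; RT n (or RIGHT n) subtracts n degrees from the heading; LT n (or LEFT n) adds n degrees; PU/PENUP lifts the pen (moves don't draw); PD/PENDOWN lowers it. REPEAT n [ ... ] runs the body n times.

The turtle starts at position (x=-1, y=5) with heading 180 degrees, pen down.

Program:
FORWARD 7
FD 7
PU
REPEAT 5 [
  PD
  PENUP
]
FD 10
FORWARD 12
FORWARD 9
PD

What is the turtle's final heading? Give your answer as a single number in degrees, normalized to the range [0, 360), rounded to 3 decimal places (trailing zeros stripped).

Executing turtle program step by step:
Start: pos=(-1,5), heading=180, pen down
FD 7: (-1,5) -> (-8,5) [heading=180, draw]
FD 7: (-8,5) -> (-15,5) [heading=180, draw]
PU: pen up
REPEAT 5 [
  -- iteration 1/5 --
  PD: pen down
  PU: pen up
  -- iteration 2/5 --
  PD: pen down
  PU: pen up
  -- iteration 3/5 --
  PD: pen down
  PU: pen up
  -- iteration 4/5 --
  PD: pen down
  PU: pen up
  -- iteration 5/5 --
  PD: pen down
  PU: pen up
]
FD 10: (-15,5) -> (-25,5) [heading=180, move]
FD 12: (-25,5) -> (-37,5) [heading=180, move]
FD 9: (-37,5) -> (-46,5) [heading=180, move]
PD: pen down
Final: pos=(-46,5), heading=180, 2 segment(s) drawn

Answer: 180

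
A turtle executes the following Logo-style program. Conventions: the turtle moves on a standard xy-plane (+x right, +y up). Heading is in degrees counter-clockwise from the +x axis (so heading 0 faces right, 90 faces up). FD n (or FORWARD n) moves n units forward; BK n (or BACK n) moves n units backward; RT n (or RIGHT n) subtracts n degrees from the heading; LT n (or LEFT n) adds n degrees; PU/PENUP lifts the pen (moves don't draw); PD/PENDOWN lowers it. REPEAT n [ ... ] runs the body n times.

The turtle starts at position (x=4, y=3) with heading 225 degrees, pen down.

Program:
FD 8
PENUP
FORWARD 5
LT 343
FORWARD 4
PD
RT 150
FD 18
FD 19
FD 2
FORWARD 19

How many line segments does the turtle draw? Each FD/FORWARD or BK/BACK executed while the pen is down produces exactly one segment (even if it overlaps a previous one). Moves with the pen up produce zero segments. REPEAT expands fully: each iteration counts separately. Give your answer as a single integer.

Executing turtle program step by step:
Start: pos=(4,3), heading=225, pen down
FD 8: (4,3) -> (-1.657,-2.657) [heading=225, draw]
PU: pen up
FD 5: (-1.657,-2.657) -> (-5.192,-6.192) [heading=225, move]
LT 343: heading 225 -> 208
FD 4: (-5.192,-6.192) -> (-8.724,-8.07) [heading=208, move]
PD: pen down
RT 150: heading 208 -> 58
FD 18: (-8.724,-8.07) -> (0.814,7.195) [heading=58, draw]
FD 19: (0.814,7.195) -> (10.883,23.308) [heading=58, draw]
FD 2: (10.883,23.308) -> (11.943,25.004) [heading=58, draw]
FD 19: (11.943,25.004) -> (22.011,41.117) [heading=58, draw]
Final: pos=(22.011,41.117), heading=58, 5 segment(s) drawn
Segments drawn: 5

Answer: 5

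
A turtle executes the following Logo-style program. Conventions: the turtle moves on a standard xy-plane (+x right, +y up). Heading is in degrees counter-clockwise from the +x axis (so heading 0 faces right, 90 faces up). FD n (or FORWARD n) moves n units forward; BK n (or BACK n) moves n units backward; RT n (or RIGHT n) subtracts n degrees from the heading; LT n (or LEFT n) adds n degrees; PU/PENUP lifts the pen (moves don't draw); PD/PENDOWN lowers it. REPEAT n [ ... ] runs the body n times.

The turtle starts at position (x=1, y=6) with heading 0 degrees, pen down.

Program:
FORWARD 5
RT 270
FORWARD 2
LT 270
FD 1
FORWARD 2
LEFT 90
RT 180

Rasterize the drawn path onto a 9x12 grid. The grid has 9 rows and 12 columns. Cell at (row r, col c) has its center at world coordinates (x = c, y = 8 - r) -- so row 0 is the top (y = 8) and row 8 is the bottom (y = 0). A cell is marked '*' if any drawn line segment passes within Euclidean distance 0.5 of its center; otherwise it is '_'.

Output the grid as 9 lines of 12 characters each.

Segment 0: (1,6) -> (6,6)
Segment 1: (6,6) -> (6,8)
Segment 2: (6,8) -> (7,8)
Segment 3: (7,8) -> (9,8)

Answer: ______****__
______*_____
_******_____
____________
____________
____________
____________
____________
____________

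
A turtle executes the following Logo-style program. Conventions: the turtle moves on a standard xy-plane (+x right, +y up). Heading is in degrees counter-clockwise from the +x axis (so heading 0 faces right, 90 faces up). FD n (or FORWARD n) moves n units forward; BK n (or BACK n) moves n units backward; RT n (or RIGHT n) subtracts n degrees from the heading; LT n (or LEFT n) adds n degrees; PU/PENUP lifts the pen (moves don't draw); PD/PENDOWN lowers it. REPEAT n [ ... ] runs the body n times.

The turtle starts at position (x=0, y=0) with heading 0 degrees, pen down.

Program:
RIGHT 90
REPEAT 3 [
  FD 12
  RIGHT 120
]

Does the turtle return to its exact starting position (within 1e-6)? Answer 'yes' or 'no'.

Executing turtle program step by step:
Start: pos=(0,0), heading=0, pen down
RT 90: heading 0 -> 270
REPEAT 3 [
  -- iteration 1/3 --
  FD 12: (0,0) -> (0,-12) [heading=270, draw]
  RT 120: heading 270 -> 150
  -- iteration 2/3 --
  FD 12: (0,-12) -> (-10.392,-6) [heading=150, draw]
  RT 120: heading 150 -> 30
  -- iteration 3/3 --
  FD 12: (-10.392,-6) -> (0,0) [heading=30, draw]
  RT 120: heading 30 -> 270
]
Final: pos=(0,0), heading=270, 3 segment(s) drawn

Start position: (0, 0)
Final position: (0, 0)
Distance = 0; < 1e-6 -> CLOSED

Answer: yes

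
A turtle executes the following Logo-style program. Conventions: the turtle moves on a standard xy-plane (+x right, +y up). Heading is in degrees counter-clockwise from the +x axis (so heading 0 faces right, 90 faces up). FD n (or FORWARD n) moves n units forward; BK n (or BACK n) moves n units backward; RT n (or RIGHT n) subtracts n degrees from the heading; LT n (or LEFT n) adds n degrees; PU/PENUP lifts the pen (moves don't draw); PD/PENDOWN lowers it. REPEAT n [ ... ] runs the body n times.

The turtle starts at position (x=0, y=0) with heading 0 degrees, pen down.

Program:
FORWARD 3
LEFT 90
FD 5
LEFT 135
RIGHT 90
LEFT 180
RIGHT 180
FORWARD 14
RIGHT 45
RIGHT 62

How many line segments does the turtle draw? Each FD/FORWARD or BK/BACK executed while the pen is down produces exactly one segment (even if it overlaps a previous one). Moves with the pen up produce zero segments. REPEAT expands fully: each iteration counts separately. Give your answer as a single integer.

Answer: 3

Derivation:
Executing turtle program step by step:
Start: pos=(0,0), heading=0, pen down
FD 3: (0,0) -> (3,0) [heading=0, draw]
LT 90: heading 0 -> 90
FD 5: (3,0) -> (3,5) [heading=90, draw]
LT 135: heading 90 -> 225
RT 90: heading 225 -> 135
LT 180: heading 135 -> 315
RT 180: heading 315 -> 135
FD 14: (3,5) -> (-6.899,14.899) [heading=135, draw]
RT 45: heading 135 -> 90
RT 62: heading 90 -> 28
Final: pos=(-6.899,14.899), heading=28, 3 segment(s) drawn
Segments drawn: 3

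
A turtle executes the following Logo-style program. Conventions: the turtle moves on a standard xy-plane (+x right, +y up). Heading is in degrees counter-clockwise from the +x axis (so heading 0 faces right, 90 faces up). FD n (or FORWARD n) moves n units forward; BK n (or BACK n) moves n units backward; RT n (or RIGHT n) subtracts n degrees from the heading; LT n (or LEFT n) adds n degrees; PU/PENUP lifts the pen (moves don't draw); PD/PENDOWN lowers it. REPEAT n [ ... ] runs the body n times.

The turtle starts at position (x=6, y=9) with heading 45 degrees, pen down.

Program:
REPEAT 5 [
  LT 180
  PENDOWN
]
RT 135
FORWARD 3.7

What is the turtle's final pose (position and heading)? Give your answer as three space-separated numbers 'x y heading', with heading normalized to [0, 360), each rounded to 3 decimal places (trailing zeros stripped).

Answer: 6 12.7 90

Derivation:
Executing turtle program step by step:
Start: pos=(6,9), heading=45, pen down
REPEAT 5 [
  -- iteration 1/5 --
  LT 180: heading 45 -> 225
  PD: pen down
  -- iteration 2/5 --
  LT 180: heading 225 -> 45
  PD: pen down
  -- iteration 3/5 --
  LT 180: heading 45 -> 225
  PD: pen down
  -- iteration 4/5 --
  LT 180: heading 225 -> 45
  PD: pen down
  -- iteration 5/5 --
  LT 180: heading 45 -> 225
  PD: pen down
]
RT 135: heading 225 -> 90
FD 3.7: (6,9) -> (6,12.7) [heading=90, draw]
Final: pos=(6,12.7), heading=90, 1 segment(s) drawn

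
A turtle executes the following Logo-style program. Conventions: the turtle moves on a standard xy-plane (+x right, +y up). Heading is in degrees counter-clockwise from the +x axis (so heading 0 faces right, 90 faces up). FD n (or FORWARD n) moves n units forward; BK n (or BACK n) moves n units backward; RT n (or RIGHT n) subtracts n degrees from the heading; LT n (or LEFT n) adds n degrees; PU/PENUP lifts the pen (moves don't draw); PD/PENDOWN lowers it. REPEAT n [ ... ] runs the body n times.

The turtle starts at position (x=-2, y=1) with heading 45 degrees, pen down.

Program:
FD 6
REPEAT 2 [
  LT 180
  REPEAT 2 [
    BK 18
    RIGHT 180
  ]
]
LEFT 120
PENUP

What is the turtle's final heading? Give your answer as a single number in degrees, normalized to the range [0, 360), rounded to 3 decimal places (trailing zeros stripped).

Executing turtle program step by step:
Start: pos=(-2,1), heading=45, pen down
FD 6: (-2,1) -> (2.243,5.243) [heading=45, draw]
REPEAT 2 [
  -- iteration 1/2 --
  LT 180: heading 45 -> 225
  REPEAT 2 [
    -- iteration 1/2 --
    BK 18: (2.243,5.243) -> (14.971,17.971) [heading=225, draw]
    RT 180: heading 225 -> 45
    -- iteration 2/2 --
    BK 18: (14.971,17.971) -> (2.243,5.243) [heading=45, draw]
    RT 180: heading 45 -> 225
  ]
  -- iteration 2/2 --
  LT 180: heading 225 -> 45
  REPEAT 2 [
    -- iteration 1/2 --
    BK 18: (2.243,5.243) -> (-10.485,-7.485) [heading=45, draw]
    RT 180: heading 45 -> 225
    -- iteration 2/2 --
    BK 18: (-10.485,-7.485) -> (2.243,5.243) [heading=225, draw]
    RT 180: heading 225 -> 45
  ]
]
LT 120: heading 45 -> 165
PU: pen up
Final: pos=(2.243,5.243), heading=165, 5 segment(s) drawn

Answer: 165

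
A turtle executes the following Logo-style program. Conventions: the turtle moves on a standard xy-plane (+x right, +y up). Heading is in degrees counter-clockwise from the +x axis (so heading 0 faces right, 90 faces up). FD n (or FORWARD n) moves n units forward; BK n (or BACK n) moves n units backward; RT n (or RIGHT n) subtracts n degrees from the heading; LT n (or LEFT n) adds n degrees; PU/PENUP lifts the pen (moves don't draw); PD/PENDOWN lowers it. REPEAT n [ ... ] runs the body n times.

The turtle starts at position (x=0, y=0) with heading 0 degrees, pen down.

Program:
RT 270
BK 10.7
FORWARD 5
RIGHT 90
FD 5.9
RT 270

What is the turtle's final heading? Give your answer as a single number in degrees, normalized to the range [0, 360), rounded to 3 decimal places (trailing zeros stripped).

Answer: 90

Derivation:
Executing turtle program step by step:
Start: pos=(0,0), heading=0, pen down
RT 270: heading 0 -> 90
BK 10.7: (0,0) -> (0,-10.7) [heading=90, draw]
FD 5: (0,-10.7) -> (0,-5.7) [heading=90, draw]
RT 90: heading 90 -> 0
FD 5.9: (0,-5.7) -> (5.9,-5.7) [heading=0, draw]
RT 270: heading 0 -> 90
Final: pos=(5.9,-5.7), heading=90, 3 segment(s) drawn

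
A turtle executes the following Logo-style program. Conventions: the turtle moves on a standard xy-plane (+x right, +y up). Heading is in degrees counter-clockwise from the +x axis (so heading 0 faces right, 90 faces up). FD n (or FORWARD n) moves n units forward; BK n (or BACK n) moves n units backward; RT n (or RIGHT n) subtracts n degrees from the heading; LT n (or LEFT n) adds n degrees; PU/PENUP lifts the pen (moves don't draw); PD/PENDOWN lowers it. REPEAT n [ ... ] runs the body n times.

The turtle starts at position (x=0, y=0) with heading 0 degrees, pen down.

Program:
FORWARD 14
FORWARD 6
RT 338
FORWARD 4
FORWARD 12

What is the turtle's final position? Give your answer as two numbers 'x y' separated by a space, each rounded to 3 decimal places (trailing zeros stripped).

Executing turtle program step by step:
Start: pos=(0,0), heading=0, pen down
FD 14: (0,0) -> (14,0) [heading=0, draw]
FD 6: (14,0) -> (20,0) [heading=0, draw]
RT 338: heading 0 -> 22
FD 4: (20,0) -> (23.709,1.498) [heading=22, draw]
FD 12: (23.709,1.498) -> (34.835,5.994) [heading=22, draw]
Final: pos=(34.835,5.994), heading=22, 4 segment(s) drawn

Answer: 34.835 5.994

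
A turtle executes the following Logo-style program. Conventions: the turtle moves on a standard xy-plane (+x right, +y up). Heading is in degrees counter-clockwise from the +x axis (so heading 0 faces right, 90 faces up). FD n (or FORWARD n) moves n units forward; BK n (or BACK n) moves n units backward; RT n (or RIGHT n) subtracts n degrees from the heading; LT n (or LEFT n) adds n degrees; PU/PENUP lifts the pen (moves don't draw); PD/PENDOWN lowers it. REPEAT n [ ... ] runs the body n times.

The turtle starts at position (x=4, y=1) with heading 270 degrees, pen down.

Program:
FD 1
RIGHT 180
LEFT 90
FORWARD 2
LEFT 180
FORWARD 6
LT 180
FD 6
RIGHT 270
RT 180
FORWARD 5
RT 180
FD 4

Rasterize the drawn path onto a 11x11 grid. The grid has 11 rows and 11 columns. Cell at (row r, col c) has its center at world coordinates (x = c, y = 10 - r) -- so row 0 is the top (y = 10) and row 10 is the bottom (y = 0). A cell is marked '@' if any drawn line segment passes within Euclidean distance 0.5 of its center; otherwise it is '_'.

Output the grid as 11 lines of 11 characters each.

Segment 0: (4,1) -> (4,0)
Segment 1: (4,0) -> (2,0)
Segment 2: (2,0) -> (8,-0)
Segment 3: (8,-0) -> (2,0)
Segment 4: (2,0) -> (2,5)
Segment 5: (2,5) -> (2,1)

Answer: ___________
___________
___________
___________
___________
__@________
__@________
__@________
__@________
__@_@______
__@@@@@@@__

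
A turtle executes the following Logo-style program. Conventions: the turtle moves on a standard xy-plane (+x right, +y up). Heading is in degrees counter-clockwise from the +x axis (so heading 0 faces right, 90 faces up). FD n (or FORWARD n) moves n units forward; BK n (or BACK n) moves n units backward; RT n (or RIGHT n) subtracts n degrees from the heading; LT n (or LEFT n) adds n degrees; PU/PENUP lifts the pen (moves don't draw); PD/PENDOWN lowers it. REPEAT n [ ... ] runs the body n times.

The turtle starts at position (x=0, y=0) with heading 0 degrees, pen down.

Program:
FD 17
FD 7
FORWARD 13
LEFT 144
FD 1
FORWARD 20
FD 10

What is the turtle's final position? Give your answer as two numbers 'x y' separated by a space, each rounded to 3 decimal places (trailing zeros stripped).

Answer: 11.92 18.221

Derivation:
Executing turtle program step by step:
Start: pos=(0,0), heading=0, pen down
FD 17: (0,0) -> (17,0) [heading=0, draw]
FD 7: (17,0) -> (24,0) [heading=0, draw]
FD 13: (24,0) -> (37,0) [heading=0, draw]
LT 144: heading 0 -> 144
FD 1: (37,0) -> (36.191,0.588) [heading=144, draw]
FD 20: (36.191,0.588) -> (20.011,12.343) [heading=144, draw]
FD 10: (20.011,12.343) -> (11.92,18.221) [heading=144, draw]
Final: pos=(11.92,18.221), heading=144, 6 segment(s) drawn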